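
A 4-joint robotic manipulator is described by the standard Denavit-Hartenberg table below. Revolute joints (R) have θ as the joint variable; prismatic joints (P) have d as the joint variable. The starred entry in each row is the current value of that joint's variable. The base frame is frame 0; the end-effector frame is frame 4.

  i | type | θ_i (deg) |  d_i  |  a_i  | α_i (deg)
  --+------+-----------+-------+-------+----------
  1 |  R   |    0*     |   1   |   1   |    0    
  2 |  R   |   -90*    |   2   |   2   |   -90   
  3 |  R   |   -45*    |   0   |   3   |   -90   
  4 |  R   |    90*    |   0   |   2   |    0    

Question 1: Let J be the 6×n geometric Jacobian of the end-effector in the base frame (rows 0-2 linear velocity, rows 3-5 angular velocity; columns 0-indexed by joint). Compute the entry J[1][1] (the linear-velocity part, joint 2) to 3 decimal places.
-2.000

axis z_1 = (0.0000,0.0000,1.0000); lever o_n−o_1 = (-2.0000,-4.1213,4.1213)
cross product → J_v[:, 1] = (4.1213,-2.0000,0.0000)
J_ω[:, 1] = z_1
entry J[1][1] = -2.0000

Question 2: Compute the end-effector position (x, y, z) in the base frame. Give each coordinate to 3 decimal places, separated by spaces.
after link 1: o_1 = (1.0000, 0.0000, 1.0000)
after link 2: o_2 = (1.0000, -2.0000, 3.0000)
after link 3: o_3 = (1.0000, -4.1213, 5.1213)
after link 4: o_4 = (-1.0000, -4.1213, 5.1213)

-1.000 -4.121 5.121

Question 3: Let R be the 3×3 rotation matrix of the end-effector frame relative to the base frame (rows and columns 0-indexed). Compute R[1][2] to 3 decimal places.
End-effector z-axis (col 2 of R) = (0.0000,-0.7071,-0.7071)
R[1][2] = -0.7071

-0.707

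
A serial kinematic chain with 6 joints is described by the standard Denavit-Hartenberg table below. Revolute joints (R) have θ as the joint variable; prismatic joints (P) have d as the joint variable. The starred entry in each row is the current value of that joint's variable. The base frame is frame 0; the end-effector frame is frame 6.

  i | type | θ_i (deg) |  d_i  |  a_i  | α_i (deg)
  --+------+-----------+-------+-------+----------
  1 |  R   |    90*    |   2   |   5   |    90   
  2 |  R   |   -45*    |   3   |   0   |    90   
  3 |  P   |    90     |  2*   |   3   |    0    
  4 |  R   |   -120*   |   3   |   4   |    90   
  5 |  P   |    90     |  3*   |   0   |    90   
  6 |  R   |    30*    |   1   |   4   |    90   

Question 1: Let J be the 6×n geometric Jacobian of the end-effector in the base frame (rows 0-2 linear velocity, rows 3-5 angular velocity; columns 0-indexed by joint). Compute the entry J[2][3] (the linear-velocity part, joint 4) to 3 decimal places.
-4.830

axis z_3 = (0.0000,-0.7071,-0.7071); lever o_n−o_3 = (-6.8301,-3.2767,-5.8649)
cross product → J_v[:, 3] = (1.8301,4.8296,-4.8296)
J_ω[:, 3] = z_3
entry J[2][3] = -4.8296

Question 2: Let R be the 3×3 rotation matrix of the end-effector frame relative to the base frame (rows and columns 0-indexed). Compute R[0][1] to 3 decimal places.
-0.500

End-effector y-axis (col 1 of R) = (-0.5000,0.6124,-0.6124)
R[0][1] = -0.5000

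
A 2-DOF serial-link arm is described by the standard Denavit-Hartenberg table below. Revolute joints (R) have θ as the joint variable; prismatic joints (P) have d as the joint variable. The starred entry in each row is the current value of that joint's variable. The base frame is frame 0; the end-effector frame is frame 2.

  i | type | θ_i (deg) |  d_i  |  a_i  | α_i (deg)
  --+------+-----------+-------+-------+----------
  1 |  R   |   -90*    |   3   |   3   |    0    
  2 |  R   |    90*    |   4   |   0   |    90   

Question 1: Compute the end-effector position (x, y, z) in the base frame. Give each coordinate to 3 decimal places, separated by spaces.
after link 1: o_1 = (0.0000, -3.0000, 3.0000)
after link 2: o_2 = (0.0000, -3.0000, 7.0000)

0.000 -3.000 7.000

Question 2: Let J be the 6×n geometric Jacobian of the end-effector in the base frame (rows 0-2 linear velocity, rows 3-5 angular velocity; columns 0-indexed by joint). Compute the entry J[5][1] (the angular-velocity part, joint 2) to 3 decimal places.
1.000

axis z_1 = (0.0000,0.0000,1.0000); lever o_n−o_1 = (0.0000,0.0000,4.0000)
cross product → J_v[:, 1] = (0.0000,0.0000,0.0000)
J_ω[:, 1] = z_1
entry J[5][1] = 1.0000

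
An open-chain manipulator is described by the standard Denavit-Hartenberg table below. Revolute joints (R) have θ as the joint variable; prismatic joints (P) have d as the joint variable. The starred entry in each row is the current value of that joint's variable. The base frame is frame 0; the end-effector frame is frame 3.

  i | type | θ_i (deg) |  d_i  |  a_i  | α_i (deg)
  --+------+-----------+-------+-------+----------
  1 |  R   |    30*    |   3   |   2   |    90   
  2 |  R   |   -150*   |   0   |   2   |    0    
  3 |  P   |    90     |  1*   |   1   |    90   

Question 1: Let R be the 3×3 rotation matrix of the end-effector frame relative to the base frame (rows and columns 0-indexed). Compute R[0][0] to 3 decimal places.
0.433

End-effector x-axis (col 0 of R) = (0.4330,0.2500,-0.8660)
R[0][0] = 0.4330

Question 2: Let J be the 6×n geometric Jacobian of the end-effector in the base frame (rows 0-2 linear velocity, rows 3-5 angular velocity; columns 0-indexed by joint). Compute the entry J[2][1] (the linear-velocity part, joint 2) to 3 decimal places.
axis z_1 = (0.5000,-0.8660,0.0000); lever o_n−o_1 = (-0.5670,-1.4821,-1.8660)
cross product → J_v[:, 1] = (1.6160,0.9330,-1.2321)
J_ω[:, 1] = z_1
entry J[2][1] = -1.2321

-1.232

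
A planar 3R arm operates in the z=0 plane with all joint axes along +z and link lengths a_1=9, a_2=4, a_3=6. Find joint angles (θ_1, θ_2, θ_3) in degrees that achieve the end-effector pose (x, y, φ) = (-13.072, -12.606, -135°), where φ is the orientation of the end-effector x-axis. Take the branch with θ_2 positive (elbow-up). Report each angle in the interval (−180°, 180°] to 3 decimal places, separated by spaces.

-150.003 45.009 -30.006

wrist centre = target − a_3·(cos φ, sin φ) = (-8.8294, -8.3634)
cos θ_2 = (147.9034−9²−4²)/(2·9·4) = 0.7070; θ_2 = 45.0094° (elbow-up)
β = atan2(-8.3634,-8.8294) = -136.5526°; ψ = atan2(2.8289,11.8280) = 13.4507°
θ_1 = β − ψ = -150.0033°
θ_3 = φ − θ_1 − θ_2 = -30.0060° (wrapped to (-180°,180°])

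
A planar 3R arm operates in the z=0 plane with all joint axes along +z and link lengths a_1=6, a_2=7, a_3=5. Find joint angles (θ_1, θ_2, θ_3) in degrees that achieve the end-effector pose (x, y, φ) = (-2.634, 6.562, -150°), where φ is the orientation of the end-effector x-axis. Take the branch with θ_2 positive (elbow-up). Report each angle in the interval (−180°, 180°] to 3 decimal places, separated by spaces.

29.999 90.002 89.999

wrist centre = target − a_3·(cos φ, sin φ) = (1.6961, 9.0620)
cos θ_2 = (84.9967−6²−7²)/(2·6·7) = -0.0000; θ_2 = 90.0023° (elbow-up)
β = atan2(9.0620,1.6961) = 79.3987°; ψ = atan2(7.0000,5.9997) = 49.4000°
θ_1 = β − ψ = 29.9987°
θ_3 = φ − θ_1 − θ_2 = 89.9991° (wrapped to (-180°,180°])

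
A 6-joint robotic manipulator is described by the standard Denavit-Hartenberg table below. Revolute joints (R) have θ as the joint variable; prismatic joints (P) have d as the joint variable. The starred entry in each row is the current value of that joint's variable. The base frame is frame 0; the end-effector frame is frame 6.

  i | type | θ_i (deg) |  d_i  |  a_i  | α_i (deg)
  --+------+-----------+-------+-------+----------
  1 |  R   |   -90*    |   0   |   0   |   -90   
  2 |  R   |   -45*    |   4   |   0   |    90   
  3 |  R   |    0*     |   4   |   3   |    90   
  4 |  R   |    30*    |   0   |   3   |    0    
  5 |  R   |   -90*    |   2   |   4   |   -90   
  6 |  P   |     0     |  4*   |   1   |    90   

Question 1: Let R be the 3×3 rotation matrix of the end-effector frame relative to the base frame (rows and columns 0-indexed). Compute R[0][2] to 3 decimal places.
-1.000

End-effector z-axis (col 2 of R) = (-1.0000,0.0000,0.0000)
R[0][2] = -1.0000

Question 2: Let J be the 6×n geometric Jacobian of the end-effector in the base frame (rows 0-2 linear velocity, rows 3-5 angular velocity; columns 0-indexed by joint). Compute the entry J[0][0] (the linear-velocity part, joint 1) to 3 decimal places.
axis z_0 = ẑ; lever o_n−o_0 = (2.0000,-5.9343,10.4171)
cross product → J_v[:, 0] = (5.9343,2.0000,-0.0000)
J_ω[:, 0] = z_0
entry J[0][0] = 5.9343

5.934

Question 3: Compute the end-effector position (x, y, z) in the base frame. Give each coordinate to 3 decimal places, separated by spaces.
after link 1: o_1 = (0.0000, 0.0000, 0.0000)
after link 2: o_2 = (4.0000, 0.0000, 0.0000)
after link 3: o_3 = (4.0000, 0.7071, 4.9497)
after link 4: o_4 = (4.0000, -0.0694, 7.8475)
after link 5: o_5 = (2.0000, -3.9331, 6.8122)
after link 6: o_6 = (2.0000, -5.9343, 10.4171)

2.000 -5.934 10.417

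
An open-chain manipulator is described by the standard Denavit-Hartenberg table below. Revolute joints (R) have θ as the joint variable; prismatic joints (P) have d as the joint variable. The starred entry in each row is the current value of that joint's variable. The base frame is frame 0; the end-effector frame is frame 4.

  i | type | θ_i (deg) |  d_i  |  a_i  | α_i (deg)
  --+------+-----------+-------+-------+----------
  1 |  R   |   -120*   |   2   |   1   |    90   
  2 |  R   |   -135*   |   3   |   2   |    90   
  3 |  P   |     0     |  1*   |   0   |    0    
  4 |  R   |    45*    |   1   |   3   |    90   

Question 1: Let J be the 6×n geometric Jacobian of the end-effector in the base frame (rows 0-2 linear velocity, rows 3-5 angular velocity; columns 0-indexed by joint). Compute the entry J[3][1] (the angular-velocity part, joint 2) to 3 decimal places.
axis z_1 = (-0.8660,0.5000,0.0000); lever o_n−o_1 = (-2.2710,6.3092,-1.5000)
cross product → J_v[:, 1] = (-0.7500,-1.2990,-4.3284)
J_ω[:, 1] = z_1
entry J[3][1] = -0.8660

-0.866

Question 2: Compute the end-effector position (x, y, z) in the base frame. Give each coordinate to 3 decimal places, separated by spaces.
after link 1: o_1 = (-0.5000, -0.8660, 2.0000)
after link 2: o_2 = (-2.3910, 1.8587, 0.5858)
after link 3: o_3 = (-2.0374, 2.4711, 1.2929)
after link 4: o_4 = (-2.7710, 5.4432, 0.5000)

-2.771 5.443 0.500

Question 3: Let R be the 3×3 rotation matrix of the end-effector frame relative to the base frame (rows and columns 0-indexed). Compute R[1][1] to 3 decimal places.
End-effector y-axis (col 1 of R) = (0.3536,0.6124,0.7071)
R[1][1] = 0.6124

0.612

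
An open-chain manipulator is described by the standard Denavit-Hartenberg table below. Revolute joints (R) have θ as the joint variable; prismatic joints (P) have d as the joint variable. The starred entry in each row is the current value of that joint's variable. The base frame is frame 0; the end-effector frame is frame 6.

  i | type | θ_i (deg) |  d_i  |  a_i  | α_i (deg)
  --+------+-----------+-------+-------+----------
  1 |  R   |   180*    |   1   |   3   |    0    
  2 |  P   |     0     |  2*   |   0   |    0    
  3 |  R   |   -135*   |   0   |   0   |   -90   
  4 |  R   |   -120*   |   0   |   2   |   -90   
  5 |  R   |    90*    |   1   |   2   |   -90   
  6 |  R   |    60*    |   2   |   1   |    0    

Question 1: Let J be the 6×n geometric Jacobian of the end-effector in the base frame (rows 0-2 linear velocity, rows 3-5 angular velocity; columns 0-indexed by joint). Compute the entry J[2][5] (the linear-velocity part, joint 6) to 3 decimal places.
-0.250

axis z_5 = (0.3536,0.3536,-0.8660); lever o_n−o_5 = (0.5303,-0.1768,-2.1651)
cross product → J_v[:, 5] = (-0.9186,0.3062,-0.2500)
J_ω[:, 5] = z_5
entry J[2][5] = -0.2500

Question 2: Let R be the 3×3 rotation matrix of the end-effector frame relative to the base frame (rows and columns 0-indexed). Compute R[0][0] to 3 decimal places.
End-effector x-axis (col 0 of R) = (-0.1768,-0.8839,-0.4330)
R[0][0] = -0.1768

-0.177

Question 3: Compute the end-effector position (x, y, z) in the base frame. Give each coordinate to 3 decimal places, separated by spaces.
after link 1: o_1 = (-3.0000, 0.0000, 1.0000)
after link 2: o_2 = (-3.0000, 0.0000, 3.0000)
after link 3: o_3 = (-3.0000, 0.0000, 3.0000)
after link 4: o_4 = (-3.7071, -0.7071, 4.7321)
after link 5: o_5 = (-1.6805, -1.5089, 5.2321)
after link 6: o_6 = (-1.1502, -1.6857, 3.0670)

-1.150 -1.686 3.067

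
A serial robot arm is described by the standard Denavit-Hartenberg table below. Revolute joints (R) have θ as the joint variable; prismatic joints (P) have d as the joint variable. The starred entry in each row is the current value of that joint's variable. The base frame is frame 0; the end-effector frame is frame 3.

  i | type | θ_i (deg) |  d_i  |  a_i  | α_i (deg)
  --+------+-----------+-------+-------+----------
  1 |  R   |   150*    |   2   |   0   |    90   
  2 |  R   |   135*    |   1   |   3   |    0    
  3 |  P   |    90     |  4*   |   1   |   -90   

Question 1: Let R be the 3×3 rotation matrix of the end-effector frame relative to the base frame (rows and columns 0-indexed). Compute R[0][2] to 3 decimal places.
-0.612

End-effector z-axis (col 2 of R) = (-0.6124,0.3536,-0.7071)
R[0][2] = -0.6124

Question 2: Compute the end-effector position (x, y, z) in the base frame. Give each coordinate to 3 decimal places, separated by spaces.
4.949 2.916 3.414

after link 1: o_1 = (0.0000, 0.0000, 2.0000)
after link 2: o_2 = (2.3371, -0.1946, 4.1213)
after link 3: o_3 = (4.9495, 2.9159, 3.4142)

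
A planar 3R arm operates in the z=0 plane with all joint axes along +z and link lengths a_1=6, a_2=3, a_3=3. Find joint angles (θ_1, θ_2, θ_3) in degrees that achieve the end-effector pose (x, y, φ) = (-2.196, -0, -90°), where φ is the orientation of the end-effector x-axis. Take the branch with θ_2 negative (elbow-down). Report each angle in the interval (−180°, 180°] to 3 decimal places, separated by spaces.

wrist centre = target − a_3·(cos φ, sin φ) = (-2.1960, 3.0000)
cos θ_2 = (13.8224−6²−3²)/(2·6·3) = -0.8660; θ_2 = -150.0021° (elbow-down)
β = atan2(3.0000,-2.1960) = 126.2041°; ψ = atan2(-1.4999,3.4019) = -23.7930°
θ_1 = β − ψ = 149.9971°
θ_3 = φ − θ_1 − θ_2 = -89.9950° (wrapped to (-180°,180°])

149.997 -150.002 -89.995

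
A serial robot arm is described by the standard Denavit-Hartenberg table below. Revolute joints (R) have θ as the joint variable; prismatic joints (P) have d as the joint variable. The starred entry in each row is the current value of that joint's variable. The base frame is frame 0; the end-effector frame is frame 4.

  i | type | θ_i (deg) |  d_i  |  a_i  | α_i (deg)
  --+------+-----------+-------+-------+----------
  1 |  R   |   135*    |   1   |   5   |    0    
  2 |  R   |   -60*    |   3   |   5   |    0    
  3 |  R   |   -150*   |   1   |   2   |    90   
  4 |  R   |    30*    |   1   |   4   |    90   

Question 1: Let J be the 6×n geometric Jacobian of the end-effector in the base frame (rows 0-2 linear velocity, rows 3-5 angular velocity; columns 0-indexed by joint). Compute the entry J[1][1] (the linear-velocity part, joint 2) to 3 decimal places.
axis z_1 = (0.0000,0.0000,1.0000); lever o_n−o_1 = (1.7424,-0.7071,6.0000)
cross product → J_v[:, 1] = (0.7071,1.7424,-0.0000)
J_ω[:, 1] = z_1
entry J[1][1] = 1.7424

1.742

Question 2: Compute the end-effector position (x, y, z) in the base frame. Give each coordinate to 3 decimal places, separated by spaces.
-1.793 2.828 7.000

after link 1: o_1 = (-3.5355, 3.5355, 1.0000)
after link 2: o_2 = (-2.2414, 8.3652, 4.0000)
after link 3: o_3 = (-1.7238, 6.4333, 5.0000)
after link 4: o_4 = (-1.7932, 2.8284, 7.0000)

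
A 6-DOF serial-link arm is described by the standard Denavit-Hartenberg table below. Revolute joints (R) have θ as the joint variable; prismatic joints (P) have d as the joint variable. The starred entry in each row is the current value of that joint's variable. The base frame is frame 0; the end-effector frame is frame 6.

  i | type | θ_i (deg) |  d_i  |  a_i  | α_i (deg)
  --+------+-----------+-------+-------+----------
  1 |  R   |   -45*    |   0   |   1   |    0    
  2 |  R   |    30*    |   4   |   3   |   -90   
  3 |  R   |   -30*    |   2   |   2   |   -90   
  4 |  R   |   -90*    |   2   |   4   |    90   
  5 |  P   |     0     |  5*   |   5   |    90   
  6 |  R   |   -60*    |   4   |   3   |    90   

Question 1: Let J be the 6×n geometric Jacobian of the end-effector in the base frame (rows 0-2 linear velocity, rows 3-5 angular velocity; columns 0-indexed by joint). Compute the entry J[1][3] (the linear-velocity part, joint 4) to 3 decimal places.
axis z_3 = (0.4830,-0.1294,-0.8660); lever o_n−o_3 = (-0.2576,10.9394,0.5311)
cross product → J_v[:, 3] = (9.4051,-0.0334,5.2500)
J_ω[:, 3] = z_3
entry J[1][3] = -0.0334

-0.033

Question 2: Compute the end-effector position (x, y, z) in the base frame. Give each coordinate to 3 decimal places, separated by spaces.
5.538 10.939 5.531

after link 1: o_1 = (0.7071, -0.7071, 0.0000)
after link 2: o_2 = (3.6049, -1.4836, 4.0000)
after link 3: o_3 = (5.7956, -0.0000, 5.0000)
after link 4: o_4 = (7.7968, 3.6049, 3.2679)
after link 5: o_5 = (4.9083, 9.5552, 0.7679)
after link 6: o_6 = (5.5380, 10.9394, 5.5311)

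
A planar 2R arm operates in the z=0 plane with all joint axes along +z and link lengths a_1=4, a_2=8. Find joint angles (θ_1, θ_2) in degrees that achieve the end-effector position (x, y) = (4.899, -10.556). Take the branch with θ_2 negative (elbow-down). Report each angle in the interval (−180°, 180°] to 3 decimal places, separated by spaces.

cos θ_2 = (135.4293−4²−8²)/(2·4·8) = 0.8661; θ_2 = -29.9934° (elbow-down)
β = atan2(-10.5560,4.8990) = -65.1042°; ψ = atan2(-3.9992,10.9287) = -20.0994°
θ_1 = β − ψ = -45.0048°

-45.005 -29.993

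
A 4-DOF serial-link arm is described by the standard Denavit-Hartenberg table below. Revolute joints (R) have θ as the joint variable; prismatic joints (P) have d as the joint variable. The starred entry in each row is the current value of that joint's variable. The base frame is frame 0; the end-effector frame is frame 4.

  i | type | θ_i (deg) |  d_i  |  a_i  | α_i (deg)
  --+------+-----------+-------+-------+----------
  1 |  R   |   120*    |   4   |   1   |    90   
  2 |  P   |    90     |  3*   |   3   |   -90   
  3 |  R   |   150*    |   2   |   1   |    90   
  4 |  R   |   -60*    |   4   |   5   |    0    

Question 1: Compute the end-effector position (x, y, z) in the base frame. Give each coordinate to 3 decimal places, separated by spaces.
-3.583 1.777 5.969

after link 1: o_1 = (-0.5000, 0.8660, 4.0000)
after link 2: o_2 = (2.0981, 2.3660, 7.0000)
after link 3: o_3 = (2.6651, 0.3840, 6.1340)
after link 4: o_4 = (-3.5825, 1.7769, 5.9689)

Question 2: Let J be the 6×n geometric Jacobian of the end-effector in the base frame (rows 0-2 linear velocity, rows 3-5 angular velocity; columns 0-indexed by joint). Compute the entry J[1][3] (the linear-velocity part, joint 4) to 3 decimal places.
-3.248

axis z_3 = (-0.7500,-0.4330,0.5000); lever o_n−o_3 = (-6.2476,1.3929,-0.1651)
cross product → J_v[:, 3] = (-0.6250,-3.2476,-3.7500)
J_ω[:, 3] = z_3
entry J[1][3] = -3.2476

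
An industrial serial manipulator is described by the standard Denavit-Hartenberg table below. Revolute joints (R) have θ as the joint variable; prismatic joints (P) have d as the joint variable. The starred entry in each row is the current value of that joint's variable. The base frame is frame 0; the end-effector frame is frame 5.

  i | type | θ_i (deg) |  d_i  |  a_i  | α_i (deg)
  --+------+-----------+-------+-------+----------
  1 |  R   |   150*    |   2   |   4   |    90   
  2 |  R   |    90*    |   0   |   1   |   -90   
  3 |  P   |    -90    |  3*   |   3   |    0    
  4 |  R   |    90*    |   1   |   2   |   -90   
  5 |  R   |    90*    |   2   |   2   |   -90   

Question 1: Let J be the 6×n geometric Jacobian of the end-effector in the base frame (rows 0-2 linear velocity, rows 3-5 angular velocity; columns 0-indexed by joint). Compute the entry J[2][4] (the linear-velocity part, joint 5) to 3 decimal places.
axis z_4 = (-0.5000,-0.8660,-0.0000); lever o_n−o_4 = (-2.7321,-0.7321,0.0000)
cross product → J_v[:, 4] = (-0.0000,0.0000,-2.0000)
J_ω[:, 4] = z_4
entry J[2][4] = -2.0000

-2.000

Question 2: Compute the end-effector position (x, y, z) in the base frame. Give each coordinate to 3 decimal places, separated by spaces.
after link 1: o_1 = (-3.4641, 2.0000, 2.0000)
after link 2: o_2 = (-3.4641, 2.0000, 3.0000)
after link 3: o_3 = (0.6340, 3.0981, 3.0000)
after link 4: o_4 = (1.5000, 2.5981, 5.0000)
after link 5: o_5 = (-1.2321, 1.8660, 5.0000)

-1.232 1.866 5.000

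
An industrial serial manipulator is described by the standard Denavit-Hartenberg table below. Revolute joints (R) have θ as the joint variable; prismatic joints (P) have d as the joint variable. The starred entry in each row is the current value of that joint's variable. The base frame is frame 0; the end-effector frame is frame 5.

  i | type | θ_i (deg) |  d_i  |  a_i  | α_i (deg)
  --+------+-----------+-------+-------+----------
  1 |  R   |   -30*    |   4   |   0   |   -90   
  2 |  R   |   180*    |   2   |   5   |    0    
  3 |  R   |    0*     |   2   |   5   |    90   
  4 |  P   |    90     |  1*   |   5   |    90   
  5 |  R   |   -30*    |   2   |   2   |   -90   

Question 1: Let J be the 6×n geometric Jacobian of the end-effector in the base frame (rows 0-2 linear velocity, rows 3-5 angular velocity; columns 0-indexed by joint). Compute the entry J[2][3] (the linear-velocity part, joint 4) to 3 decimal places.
prismatic axis z_3 = (0.0000,0.0000,-1.0000)
J_v[:, 3] = z_3; J_ω[:, 3] = (0,0,0)
entry J[2][3] = -1.0000

-1.000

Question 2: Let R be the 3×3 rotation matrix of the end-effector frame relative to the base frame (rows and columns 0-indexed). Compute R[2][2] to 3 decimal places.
End-effector z-axis (col 2 of R) = (0.2500,0.4330,-0.8660)
R[2][2] = -0.8660

-0.866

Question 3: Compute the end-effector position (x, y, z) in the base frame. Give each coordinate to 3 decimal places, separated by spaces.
-5.026 15.294 4.000

after link 1: o_1 = (0.0000, 0.0000, 4.0000)
after link 2: o_2 = (-3.3301, 4.2321, 4.0000)
after link 3: o_3 = (-6.6603, 8.4641, 4.0000)
after link 4: o_4 = (-4.1603, 12.7942, 3.0000)
after link 5: o_5 = (-5.0263, 15.2942, 4.0000)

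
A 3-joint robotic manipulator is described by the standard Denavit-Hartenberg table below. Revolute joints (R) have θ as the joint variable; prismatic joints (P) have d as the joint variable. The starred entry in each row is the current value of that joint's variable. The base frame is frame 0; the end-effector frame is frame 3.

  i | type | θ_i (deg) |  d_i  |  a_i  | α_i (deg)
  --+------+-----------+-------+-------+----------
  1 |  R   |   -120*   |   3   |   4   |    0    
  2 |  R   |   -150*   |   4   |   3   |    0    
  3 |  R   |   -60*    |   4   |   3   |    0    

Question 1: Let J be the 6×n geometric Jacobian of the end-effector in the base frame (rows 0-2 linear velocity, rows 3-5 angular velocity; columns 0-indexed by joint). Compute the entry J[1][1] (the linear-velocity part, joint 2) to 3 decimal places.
2.598

axis z_1 = (0.0000,0.0000,1.0000); lever o_n−o_1 = (2.5981,4.5000,8.0000)
cross product → J_v[:, 1] = (-4.5000,2.5981,0.0000)
J_ω[:, 1] = z_1
entry J[1][1] = 2.5981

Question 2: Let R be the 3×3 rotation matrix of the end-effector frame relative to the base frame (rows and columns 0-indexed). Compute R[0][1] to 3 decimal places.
-0.500

End-effector y-axis (col 1 of R) = (-0.5000,0.8660,0.0000)
R[0][1] = -0.5000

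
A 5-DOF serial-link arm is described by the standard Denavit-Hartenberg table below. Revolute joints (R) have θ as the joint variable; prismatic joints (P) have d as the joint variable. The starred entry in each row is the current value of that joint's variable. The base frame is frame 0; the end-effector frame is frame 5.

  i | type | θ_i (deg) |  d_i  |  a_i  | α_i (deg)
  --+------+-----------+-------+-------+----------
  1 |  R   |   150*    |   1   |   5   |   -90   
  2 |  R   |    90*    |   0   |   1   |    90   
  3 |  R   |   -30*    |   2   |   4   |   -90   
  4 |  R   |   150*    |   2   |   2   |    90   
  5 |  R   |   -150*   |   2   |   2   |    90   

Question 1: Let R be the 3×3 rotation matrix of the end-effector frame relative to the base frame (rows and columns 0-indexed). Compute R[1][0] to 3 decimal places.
End-effector x-axis (col 0 of R) = (0.0290,0.9163,-0.3995)
R[1][0] = 0.9163

0.916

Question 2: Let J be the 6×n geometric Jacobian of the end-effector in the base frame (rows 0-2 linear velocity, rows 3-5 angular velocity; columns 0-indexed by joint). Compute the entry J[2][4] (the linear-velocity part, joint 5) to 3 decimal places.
axis z_4 = (0.8750,-0.2165,-0.4330); lever o_n−o_4 = (1.8080,1.3995,-1.6651)
cross product → J_v[:, 4] = (0.9665,0.6740,1.6160)
J_ω[:, 4] = z_4
entry J[2][4] = 1.6160

1.616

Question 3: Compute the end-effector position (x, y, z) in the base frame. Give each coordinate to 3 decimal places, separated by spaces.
-3.687 3.882 -4.629

after link 1: o_1 = (-4.3301, 2.5000, 1.0000)
after link 2: o_2 = (-4.3301, 2.5000, 0.0000)
after link 3: o_3 = (-5.0622, 5.2321, -3.4641)
after link 4: o_4 = (-5.4952, 2.4821, -2.9641)
after link 5: o_5 = (-3.6872, 3.8816, -4.6292)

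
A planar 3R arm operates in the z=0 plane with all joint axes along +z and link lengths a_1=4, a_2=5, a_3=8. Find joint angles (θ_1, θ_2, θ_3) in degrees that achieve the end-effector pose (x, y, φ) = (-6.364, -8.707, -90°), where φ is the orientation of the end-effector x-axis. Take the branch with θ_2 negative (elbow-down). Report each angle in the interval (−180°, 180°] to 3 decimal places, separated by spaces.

-122.321 -90.000 122.320

wrist centre = target − a_3·(cos φ, sin φ) = (-6.3640, -0.7070)
cos θ_2 = (41.0003−4²−5²)/(2·4·5) = 0.0000; θ_2 = -89.9995° (elbow-down)
β = atan2(-0.7070,-6.3640) = -173.6608°; ψ = atan2(-5.0000,4.0000) = -51.3399°
θ_1 = β − ψ = -122.3209°
θ_3 = φ − θ_1 − θ_2 = 122.3204° (wrapped to (-180°,180°])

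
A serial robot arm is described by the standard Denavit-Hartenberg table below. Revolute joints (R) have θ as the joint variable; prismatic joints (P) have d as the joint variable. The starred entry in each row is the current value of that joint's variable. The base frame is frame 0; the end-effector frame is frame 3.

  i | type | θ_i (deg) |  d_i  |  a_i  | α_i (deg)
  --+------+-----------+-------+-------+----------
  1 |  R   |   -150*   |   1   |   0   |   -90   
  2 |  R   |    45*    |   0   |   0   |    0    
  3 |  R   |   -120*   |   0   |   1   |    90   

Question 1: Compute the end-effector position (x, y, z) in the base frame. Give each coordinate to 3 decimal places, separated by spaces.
-0.224 -0.129 1.966

after link 1: o_1 = (0.0000, 0.0000, 1.0000)
after link 2: o_2 = (0.0000, 0.0000, 1.0000)
after link 3: o_3 = (-0.2241, -0.1294, 1.9659)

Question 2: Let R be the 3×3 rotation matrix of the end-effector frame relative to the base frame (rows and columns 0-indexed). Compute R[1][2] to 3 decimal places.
End-effector z-axis (col 2 of R) = (0.8365,0.4830,0.2588)
R[1][2] = 0.4830

0.483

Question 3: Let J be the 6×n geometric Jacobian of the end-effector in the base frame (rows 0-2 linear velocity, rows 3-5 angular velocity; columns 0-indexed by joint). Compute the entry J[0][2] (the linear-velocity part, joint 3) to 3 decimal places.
-0.837

axis z_2 = (0.5000,-0.8660,0.0000); lever o_n−o_2 = (-0.2241,-0.1294,0.9659)
cross product → J_v[:, 2] = (-0.8365,-0.4830,-0.2588)
J_ω[:, 2] = z_2
entry J[0][2] = -0.8365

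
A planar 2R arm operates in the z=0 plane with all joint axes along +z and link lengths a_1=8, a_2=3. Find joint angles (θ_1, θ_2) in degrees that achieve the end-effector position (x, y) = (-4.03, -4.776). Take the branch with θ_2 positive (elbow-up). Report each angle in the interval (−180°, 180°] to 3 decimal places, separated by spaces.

-149.997 135.013

cos θ_2 = (39.0511−8²−3²)/(2·8·3) = -0.7073; θ_2 = 135.0132° (elbow-up)
β = atan2(-4.7760,-4.0300) = -130.1578°; ψ = atan2(2.1208,5.8782) = 19.8393°
θ_1 = β − ψ = -149.9970°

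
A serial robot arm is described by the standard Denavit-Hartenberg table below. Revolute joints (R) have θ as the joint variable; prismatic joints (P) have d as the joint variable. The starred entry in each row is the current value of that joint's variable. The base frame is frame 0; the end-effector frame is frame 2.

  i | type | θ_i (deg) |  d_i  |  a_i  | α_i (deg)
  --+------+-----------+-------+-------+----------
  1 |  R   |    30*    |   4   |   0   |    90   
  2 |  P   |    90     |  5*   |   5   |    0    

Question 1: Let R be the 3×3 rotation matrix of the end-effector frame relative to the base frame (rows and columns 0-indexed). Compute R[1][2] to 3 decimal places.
-0.866

End-effector z-axis (col 2 of R) = (0.5000,-0.8660,0.0000)
R[1][2] = -0.8660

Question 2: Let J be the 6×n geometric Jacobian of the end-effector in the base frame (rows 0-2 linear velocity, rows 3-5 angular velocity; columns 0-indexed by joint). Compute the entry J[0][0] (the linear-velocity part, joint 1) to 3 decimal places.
axis z_0 = ẑ; lever o_n−o_0 = (2.5000,-4.3301,9.0000)
cross product → J_v[:, 0] = (4.3301,2.5000,-0.0000)
J_ω[:, 0] = z_0
entry J[0][0] = 4.3301

4.330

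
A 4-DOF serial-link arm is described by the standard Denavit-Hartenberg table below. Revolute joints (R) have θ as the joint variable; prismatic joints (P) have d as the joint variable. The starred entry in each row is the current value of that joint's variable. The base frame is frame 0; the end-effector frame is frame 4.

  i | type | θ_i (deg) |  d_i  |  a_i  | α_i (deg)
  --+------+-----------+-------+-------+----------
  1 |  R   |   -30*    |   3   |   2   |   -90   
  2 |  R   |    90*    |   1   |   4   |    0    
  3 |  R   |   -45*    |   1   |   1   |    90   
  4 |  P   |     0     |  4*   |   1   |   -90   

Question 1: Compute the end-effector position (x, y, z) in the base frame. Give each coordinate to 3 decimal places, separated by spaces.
after link 1: o_1 = (1.7321, -1.0000, 3.0000)
after link 2: o_2 = (2.2321, -0.1340, -1.0000)
after link 3: o_3 = (3.3444, 0.3785, -1.7071)
after link 4: o_4 = (6.4063, -1.3893, 0.4142)

6.406 -1.389 0.414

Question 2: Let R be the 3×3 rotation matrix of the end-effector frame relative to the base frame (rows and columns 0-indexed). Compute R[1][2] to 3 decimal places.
End-effector z-axis (col 2 of R) = (0.5000,0.8660,0.0000)
R[1][2] = 0.8660

0.866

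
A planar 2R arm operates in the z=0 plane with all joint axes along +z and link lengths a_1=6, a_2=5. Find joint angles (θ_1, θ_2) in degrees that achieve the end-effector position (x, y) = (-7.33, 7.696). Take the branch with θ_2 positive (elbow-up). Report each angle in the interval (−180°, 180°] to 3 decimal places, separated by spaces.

cos θ_2 = (112.9573−6²−5²)/(2·6·5) = 0.8660; θ_2 = 30.0080° (elbow-up)
β = atan2(7.6960,-7.3300) = 133.6047°; ψ = atan2(2.5006,10.3298) = 13.6082°
θ_1 = β − ψ = 119.9964°

119.996 30.008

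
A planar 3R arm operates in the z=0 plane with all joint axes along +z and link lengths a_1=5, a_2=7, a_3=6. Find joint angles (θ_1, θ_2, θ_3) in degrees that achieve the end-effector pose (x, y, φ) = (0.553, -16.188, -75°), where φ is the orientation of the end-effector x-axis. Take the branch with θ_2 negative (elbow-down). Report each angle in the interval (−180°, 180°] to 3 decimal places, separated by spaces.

wrist centre = target − a_3·(cos φ, sin φ) = (-0.9999, -10.3924)
cos θ_2 = (109.0027−5²−7²)/(2·5·7) = 0.5000; θ_2 = -59.9974° (elbow-down)
β = atan2(-10.3924,-0.9999) = -95.4958°; ψ = atan2(-6.0620,8.5003) = -35.4948°
θ_1 = β − ψ = -60.0010°
θ_3 = φ − θ_1 − θ_2 = 44.9984° (wrapped to (-180°,180°])

-60.001 -59.997 44.998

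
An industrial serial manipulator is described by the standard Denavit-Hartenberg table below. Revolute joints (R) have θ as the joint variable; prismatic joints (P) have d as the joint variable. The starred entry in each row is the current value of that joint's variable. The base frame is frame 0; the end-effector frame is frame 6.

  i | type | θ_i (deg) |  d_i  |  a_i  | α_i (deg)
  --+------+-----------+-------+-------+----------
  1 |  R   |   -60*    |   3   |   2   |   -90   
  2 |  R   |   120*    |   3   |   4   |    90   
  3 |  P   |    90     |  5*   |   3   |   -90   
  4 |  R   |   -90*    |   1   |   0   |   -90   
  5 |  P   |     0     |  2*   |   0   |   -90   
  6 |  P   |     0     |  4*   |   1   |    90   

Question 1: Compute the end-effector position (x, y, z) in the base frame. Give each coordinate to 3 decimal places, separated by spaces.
after link 1: o_1 = (1.0000, -1.7321, 3.0000)
after link 2: o_2 = (2.5981, 1.5000, -0.4641)
after link 3: o_3 = (7.3612, -0.7500, -2.9641)
after link 4: o_4 = (7.6112, -1.1830, -2.0981)
after link 5: o_5 = (9.3433, -0.1830, -2.0981)
after link 6: o_6 = (8.7763, 0.7990, -6.0622)

8.776 0.799 -6.062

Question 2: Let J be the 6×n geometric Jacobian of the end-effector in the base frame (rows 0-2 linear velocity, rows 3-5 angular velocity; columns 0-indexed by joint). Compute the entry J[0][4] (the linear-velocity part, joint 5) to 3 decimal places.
0.866

prismatic axis z_4 = (0.8660,0.5000,0.0000)
J_v[:, 4] = z_4; J_ω[:, 4] = (0,0,0)
entry J[0][4] = 0.8660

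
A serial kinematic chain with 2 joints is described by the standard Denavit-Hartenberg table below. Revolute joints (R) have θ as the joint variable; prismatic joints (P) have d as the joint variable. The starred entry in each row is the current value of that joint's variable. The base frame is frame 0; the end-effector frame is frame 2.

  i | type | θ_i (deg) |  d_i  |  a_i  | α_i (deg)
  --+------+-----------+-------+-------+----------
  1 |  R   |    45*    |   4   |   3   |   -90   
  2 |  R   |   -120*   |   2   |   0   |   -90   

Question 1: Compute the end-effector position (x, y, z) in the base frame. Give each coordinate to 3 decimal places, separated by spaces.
0.707 3.536 4.000

after link 1: o_1 = (2.1213, 2.1213, 4.0000)
after link 2: o_2 = (0.7071, 3.5355, 4.0000)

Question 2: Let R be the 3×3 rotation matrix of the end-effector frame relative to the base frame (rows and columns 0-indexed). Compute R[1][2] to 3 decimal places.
End-effector z-axis (col 2 of R) = (0.6124,0.6124,0.5000)
R[1][2] = 0.6124

0.612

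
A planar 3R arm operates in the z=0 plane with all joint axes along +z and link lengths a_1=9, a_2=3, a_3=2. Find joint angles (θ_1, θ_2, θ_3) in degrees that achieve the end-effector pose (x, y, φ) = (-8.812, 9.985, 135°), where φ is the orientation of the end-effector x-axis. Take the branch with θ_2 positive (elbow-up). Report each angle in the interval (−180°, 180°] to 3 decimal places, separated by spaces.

wrist centre = target − a_3·(cos φ, sin φ) = (-7.3978, 8.5708)
cos θ_2 = (128.1856−9²−3²)/(2·9·3) = 0.7071; θ_2 = 44.9972° (elbow-up)
β = atan2(8.5708,-7.3978) = 130.7988°; ψ = atan2(2.1212,11.1214) = 10.7985°
θ_1 = β − ψ = 120.0003°
θ_3 = φ − θ_1 − θ_2 = -29.9975° (wrapped to (-180°,180°])

120.000 44.997 -29.998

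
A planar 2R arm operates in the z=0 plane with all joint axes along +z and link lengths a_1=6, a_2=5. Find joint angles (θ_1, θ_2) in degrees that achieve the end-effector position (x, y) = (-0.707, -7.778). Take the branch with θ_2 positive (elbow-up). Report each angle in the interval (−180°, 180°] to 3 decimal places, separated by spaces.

cos θ_2 = (60.9971−6²−5²)/(2·6·5) = -0.0000; θ_2 = 90.0027° (elbow-up)
β = atan2(-7.7780,-0.7070) = -95.1938°; ψ = atan2(5.0000,5.9998) = 39.8067°
θ_1 = β − ψ = -135.0005°

-135.000 90.003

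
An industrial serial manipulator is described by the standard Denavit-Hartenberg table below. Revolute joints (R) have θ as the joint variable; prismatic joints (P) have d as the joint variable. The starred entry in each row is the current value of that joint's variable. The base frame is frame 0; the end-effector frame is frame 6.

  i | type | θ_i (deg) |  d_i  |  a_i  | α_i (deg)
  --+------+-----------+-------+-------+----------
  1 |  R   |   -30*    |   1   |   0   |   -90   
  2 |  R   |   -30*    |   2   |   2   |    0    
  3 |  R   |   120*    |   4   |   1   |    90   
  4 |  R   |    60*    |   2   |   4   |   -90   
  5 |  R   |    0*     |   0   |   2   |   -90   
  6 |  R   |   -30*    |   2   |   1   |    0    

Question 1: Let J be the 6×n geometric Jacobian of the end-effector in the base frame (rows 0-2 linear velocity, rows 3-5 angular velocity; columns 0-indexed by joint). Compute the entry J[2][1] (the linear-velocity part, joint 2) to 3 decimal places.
-1.732

axis z_1 = (0.5000,0.8660,0.0000); lever o_n−o_1 = (7.5981,9.6962,-3.0000)
cross product → J_v[:, 1] = (-2.5981,1.5000,-1.7321)
J_ω[:, 1] = z_1
entry J[2][1] = -1.7321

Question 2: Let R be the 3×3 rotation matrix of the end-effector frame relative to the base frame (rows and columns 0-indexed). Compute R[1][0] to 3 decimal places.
End-effector x-axis (col 0 of R) = (0.5000,0.8660,-0.0000)
R[1][0] = 0.8660

0.866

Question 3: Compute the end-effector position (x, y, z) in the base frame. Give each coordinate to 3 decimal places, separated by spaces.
after link 1: o_1 = (0.0000, 0.0000, 1.0000)
after link 2: o_2 = (2.5000, 0.8660, 2.0000)
after link 3: o_3 = (4.5000, 4.3301, 1.0000)
after link 4: o_4 = (7.9641, 6.3301, -1.0000)
after link 5: o_5 = (8.8301, 7.8301, -2.0000)
after link 6: o_6 = (7.5981, 9.6962, -2.0000)

7.598 9.696 -2.000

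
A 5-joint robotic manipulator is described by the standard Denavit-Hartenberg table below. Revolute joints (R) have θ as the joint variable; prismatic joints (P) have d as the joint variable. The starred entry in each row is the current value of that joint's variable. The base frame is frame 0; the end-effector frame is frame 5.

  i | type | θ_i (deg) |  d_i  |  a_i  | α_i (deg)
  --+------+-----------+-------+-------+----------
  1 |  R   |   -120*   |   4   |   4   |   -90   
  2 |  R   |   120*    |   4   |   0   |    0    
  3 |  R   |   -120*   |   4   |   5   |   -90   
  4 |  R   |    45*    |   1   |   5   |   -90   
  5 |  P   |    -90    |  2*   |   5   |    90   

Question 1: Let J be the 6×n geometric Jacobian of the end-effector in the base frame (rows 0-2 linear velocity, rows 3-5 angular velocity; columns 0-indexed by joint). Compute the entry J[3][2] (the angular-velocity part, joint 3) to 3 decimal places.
0.866

axis z_2 = (0.8660,-0.5000,0.0000); lever o_n−o_2 = (-4.3832,-5.6924,-6.0000)
cross product → J_v[:, 2] = (3.0000,5.1962,-7.1213)
J_ω[:, 2] = z_2
entry J[3][2] = 0.8660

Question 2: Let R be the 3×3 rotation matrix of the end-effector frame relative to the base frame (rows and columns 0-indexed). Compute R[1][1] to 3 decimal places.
End-effector y-axis (col 1 of R) = (-0.2588,0.9659,-0.0000)
R[1][1] = 0.9659

0.966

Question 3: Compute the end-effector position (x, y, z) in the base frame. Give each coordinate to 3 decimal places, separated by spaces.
after link 1: o_1 = (-2.0000, -3.4641, 4.0000)
after link 2: o_2 = (1.4641, -5.4641, 4.0000)
after link 3: o_3 = (2.4282, -11.7942, 4.0000)
after link 4: o_4 = (-2.4014, -13.0883, 3.0000)
after link 5: o_5 = (-2.9191, -11.1565, -2.0000)

-2.919 -11.156 -2.000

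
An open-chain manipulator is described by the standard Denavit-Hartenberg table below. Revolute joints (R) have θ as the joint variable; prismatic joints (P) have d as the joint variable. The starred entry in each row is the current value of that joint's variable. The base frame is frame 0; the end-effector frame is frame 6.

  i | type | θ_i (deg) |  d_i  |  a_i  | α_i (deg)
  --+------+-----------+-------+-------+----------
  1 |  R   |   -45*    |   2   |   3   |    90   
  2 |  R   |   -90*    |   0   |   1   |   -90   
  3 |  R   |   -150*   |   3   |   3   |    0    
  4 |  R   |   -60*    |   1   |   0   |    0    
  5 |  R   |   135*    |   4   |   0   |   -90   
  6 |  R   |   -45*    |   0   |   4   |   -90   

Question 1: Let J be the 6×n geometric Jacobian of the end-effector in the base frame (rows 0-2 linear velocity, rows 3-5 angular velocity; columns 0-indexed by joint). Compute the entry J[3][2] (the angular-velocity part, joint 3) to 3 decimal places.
0.707

axis z_2 = (0.7071,-0.7071,0.0000); lever o_n−o_2 = (4.6643,-10.6494,1.8660)
cross product → J_v[:, 2] = (-1.3195,-1.3195,-4.2321)
J_ω[:, 2] = z_2
entry J[3][2] = 0.7071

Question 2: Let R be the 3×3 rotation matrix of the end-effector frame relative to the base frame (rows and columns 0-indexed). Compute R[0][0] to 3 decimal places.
0.017

End-effector x-axis (col 0 of R) = (0.0170,-0.9830,-0.1830)
R[0][0] = 0.0170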